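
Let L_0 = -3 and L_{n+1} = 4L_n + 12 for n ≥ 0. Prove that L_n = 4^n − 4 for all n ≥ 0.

Base case: L_0 = -3, and 4^0 − 4 = 1 − 4 = -3.
Assume L_r = 4^r − 4 for some r ≥ 0.
Then L_{r+1} = 4L_r + 12 = 4·(4^r − 4) + 12 = 4^{r+1} − 16 + 12 = 4^{r+1} − 4.
This completes the inductive step, so L_n = 4^n − 4 for all n ≥ 0.

L_n = 4^n − 4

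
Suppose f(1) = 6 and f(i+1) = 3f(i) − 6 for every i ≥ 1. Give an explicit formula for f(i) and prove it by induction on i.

Claim: f(i) = 3^i + 3.

Base case: f(1) = 6, and 3^1 + 3 = 3 + 3 = 6.
Assume f(r) = 3^r + 3 for some r ≥ 1.
Then f(r+1) = 3f(r) − 6 = 3·(3^r + 3) − 6 = 3^{r+1} + 9 − 6 = 3^{r+1} + 3.
By induction, f(i) = 3^i + 3 for all i ≥ 1.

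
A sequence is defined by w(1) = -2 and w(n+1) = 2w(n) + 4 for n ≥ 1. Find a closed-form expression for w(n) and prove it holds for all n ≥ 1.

Claim: w(n) = 2^n − 4.

Base case: w(1) = -2, and 2^1 − 4 = 2 − 4 = -2.
Assume w(j) = 2^j − 4 for some j ≥ 1.
Then w(j+1) = 2w(j) + 4 = 2·(2^j − 4) + 4 = 2^{j+1} − 8 + 4 = 2^{j+1} − 4.
So the formula holds for j+1, and by induction w(n) = 2^n − 4 for all n ≥ 1.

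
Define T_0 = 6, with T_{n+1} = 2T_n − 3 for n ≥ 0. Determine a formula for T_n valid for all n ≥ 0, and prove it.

Claim: T_n = 3·2^n + 3.

Base case: T_0 = 6, and 3·2^0 + 3 = 3 + 3 = 6.
Assume T_r = 3·2^r + 3 for some r ≥ 0.
Then T_{r+1} = 2T_r − 3 = 2·(3·2^r + 3) − 3 = 6·2^r + 6 − 3 = 3·2^{r+1} + 3.
This completes the inductive step, so T_n = 3·2^n + 3 for all n ≥ 0.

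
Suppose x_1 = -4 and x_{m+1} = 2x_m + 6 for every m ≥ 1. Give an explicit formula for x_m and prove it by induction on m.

Claim: x_m = 2^m − 6.

Base case: x_1 = -4, and 2^1 − 6 = 2 − 6 = -4.
Assume x_k = 2^k − 6 for some k ≥ 1.
Then x_{k+1} = 2x_k + 6 = 2·(2^k − 6) + 6 = 2^{k+1} − 12 + 6 = 2^{k+1} − 6.
By induction, x_m = 2^m − 6 for all m ≥ 1.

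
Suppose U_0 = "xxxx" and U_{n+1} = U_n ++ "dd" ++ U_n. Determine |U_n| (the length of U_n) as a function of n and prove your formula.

Claim: |U_n| = 6·2^n − 2.

Base case: |U_0| = 4, and 6·2^0 − 2 = 4.
Assume |U_r| = 6·2^r − 2.
Then |U_{r+1}| = |U_r| + 2 + |U_r| = 2|U_r| + 2 = 2(6·2^r − 2) + 2 = 6·2^{r+1} − 4 + 2 = 6·2^{r+1} − 2.
This completes the inductive step, so |U_n| = 6·2^n − 2 for all n ≥ 0.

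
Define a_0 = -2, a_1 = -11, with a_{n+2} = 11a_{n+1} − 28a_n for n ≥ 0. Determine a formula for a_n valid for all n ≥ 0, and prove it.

Claim: a_n = -7^n − 4^n.

Base cases: a_0 = -2 and -7^0 − 4^0 = -2; a_1 = -11 and -7^1 − 4^1 = -11.
Assume a_j = -7^j − 4^j for all 0 ≤ j ≤ m, where m ≥ 1.
Then a_{m+1} = 11a_m − 28a_{m−1} = 11·(-7^m − 4^m) − 28·(-7^{m−1} − 4^{m−1}) = -(11·7 − 28)7^{m−1} − (11·4 − 28)4^{m−1} = -49·7^{m−1} − 16·4^{m−1} = -7^{m+1} − 4^{m+1}.
By strong induction, a_n = -7^n − 4^n for all n ≥ 0.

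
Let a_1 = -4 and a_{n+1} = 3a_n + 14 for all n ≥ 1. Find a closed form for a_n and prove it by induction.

Claim: a_n = 3^n − 7.

Base case: a_1 = -4, and 3^1 − 7 = 3 − 7 = -4.
Assume a_j = 3^j − 7 for some j ≥ 1.
Then a_{j+1} = 3a_j + 14 = 3·(3^j − 7) + 14 = 3^{j+1} − 21 + 14 = 3^{j+1} − 7.
Hence a_n = 3^n − 7 for every n ≥ 1, by induction.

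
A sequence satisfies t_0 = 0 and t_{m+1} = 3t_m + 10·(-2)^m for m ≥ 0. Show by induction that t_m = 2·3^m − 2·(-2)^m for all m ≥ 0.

Base case: t_0 = 0, and 2·3^0 − 2·(-2)^0 = 2 − 2 = 0.
Assume t_k = 2·3^k − 2·(-2)^k for some k ≥ 0.
Then t_{k+1} = 3t_k + 10·(-2)^k = 3·(2·3^k − 2·(-2)^k) + 10·(-2)^k = 2·3^{k+1} − 6·(-2)^k + 10·(-2)^k = 2·3^{k+1} + 4·(-2)^k = 2·3^{k+1} − 2·(-2)^{k+1}.
This completes the inductive step, so t_m = 2·3^m − 2·(-2)^m for all m ≥ 0.

t_m = 2·3^m − 2·(-2)^m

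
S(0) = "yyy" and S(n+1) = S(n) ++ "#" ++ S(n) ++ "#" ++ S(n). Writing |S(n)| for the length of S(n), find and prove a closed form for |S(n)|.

Claim: |S(n)| = 4·3^n − 1.

Base case: |S(0)| = 3, and 4·3^0 − 1 = 3.
Assume |S(j)| = 4·3^j − 1.
Then |S(j+1)| = 3|S(j)| + 2 = 3(4·3^j − 1) + 2 = 4·3^{j+1} − 3 + 2 = 4·3^{j+1} − 1.
So the formula holds for j+1, and by induction |S(n)| = 4·3^n − 1 for all n ≥ 0.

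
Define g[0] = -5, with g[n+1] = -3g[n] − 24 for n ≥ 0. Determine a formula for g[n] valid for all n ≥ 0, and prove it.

Claim: g[n] = (-3)^n − 6.

Base case: g[0] = -5, and (-3)^0 − 6 = 1 − 6 = -5.
Assume g[r] = (-3)^r − 6 for some r ≥ 0.
Then g[r+1] = -3g[r] − 24 = -3·((-3)^r − 6) − 24 = -3·(-3)^r + 18 − 24 = (-3)^{r+1} − 6.
So the formula holds for r+1, and by induction g[n] = (-3)^n − 6 for all n ≥ 0.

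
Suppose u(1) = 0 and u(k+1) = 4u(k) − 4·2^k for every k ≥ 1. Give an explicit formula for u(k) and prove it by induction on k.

Claim: u(k) = -4^k + 2·2^k.

Base case: u(1) = 0, and -4^1 + 2·2^1 = -4 + 4 = 0.
Assume u(r) = -4^r + 2·2^r for some r ≥ 1.
Then u(r+1) = 4u(r) − 4·2^r = 4·(-4^r + 2·2^r) − 4·2^r = -4^{r+1} + 8·2^r − 4·2^r = -4^{r+1} + 4·2^r = -4^{r+1} + 2·2^{r+1}.
By induction, u(k) = -4^k + 2·2^k for all k ≥ 1.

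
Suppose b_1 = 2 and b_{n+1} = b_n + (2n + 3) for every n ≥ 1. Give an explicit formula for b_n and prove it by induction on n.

Claim: b_n = n^2 + 2n − 1.

Base case: b_1 = 2, and 1^2 + 2·1 − 1 = 2.
Assume b_j = j^2 + 2j − 1.
Then b_{j+1} = b_j + (2j + 3) = (j^2 + 2j − 1) + (2j + 3) = j^2 + 4j + 2,
and (j+1)^2 + 2·(j+1) − 1 = j^2 + 4j + 2.
This completes the inductive step, so b_n = n^2 + 2n − 1 for all n ≥ 1.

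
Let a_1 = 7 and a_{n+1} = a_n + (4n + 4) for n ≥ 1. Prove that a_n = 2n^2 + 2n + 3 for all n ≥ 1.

Base case: a_1 = 7, and 2·1^2 + 2·1 + 3 = 7.
Assume a_m = 2m^2 + 2m + 3.
Then a_{m+1} = a_m + (4m + 4) = (2m^2 + 2m + 3) + (4m + 4) = 2m^2 + 6m + 7,
and 2·(m+1)^2 + 2·(m+1) + 3 = 2m^2 + 6m + 7.
This completes the inductive step, so a_n = 2n^2 + 2n + 3 for all n ≥ 1.

a_n = 2n^2 + 2n + 3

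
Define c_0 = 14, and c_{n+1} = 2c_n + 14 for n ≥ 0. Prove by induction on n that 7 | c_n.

Base case: c_0 = 14 = 7·2, so 7 | c_0.
Assume 7 | c_k, so c_k = 7t for some integer t.
Then c_{k+1} = 2c_k + 14 = 2·(7t) + 14 = 7(2t + 2), so 7 | c_{k+1}.
This completes the inductive step, so 7 | c_n for all n ≥ 0.

7 | c_n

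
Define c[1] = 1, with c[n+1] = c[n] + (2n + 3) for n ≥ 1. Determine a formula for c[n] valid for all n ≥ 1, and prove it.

Claim: c[n] = n^2 + 2n − 2.

Base case: c[1] = 1, and 1^2 + 2·1 − 2 = 1.
Assume c[j] = j^2 + 2j − 2.
Then c[j+1] = c[j] + (2j + 3) = (j^2 + 2j − 2) + (2j + 3) = j^2 + 4j + 1,
and (j+1)^2 + 2·(j+1) − 2 = j^2 + 4j + 1.
This completes the inductive step, so c[n] = n^2 + 2n − 2 for all n ≥ 1.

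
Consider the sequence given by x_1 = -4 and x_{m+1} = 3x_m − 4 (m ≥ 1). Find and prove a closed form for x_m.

Claim: x_m = -2·3^m + 2.

Base case: x_1 = -4, and -2·3^1 + 2 = -6 + 2 = -4.
Assume x_k = -2·3^k + 2 for some k ≥ 1.
Then x_{k+1} = 3x_k − 4 = 3·(-2·3^k + 2) − 4 = -6·3^k + 6 − 4 = -2·3^{k+1} + 2.
By induction, x_m = -2·3^m + 2 for all m ≥ 1.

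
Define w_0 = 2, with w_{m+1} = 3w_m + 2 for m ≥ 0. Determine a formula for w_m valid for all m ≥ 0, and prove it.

Claim: w_m = 3^{m+1} − 1.

Base case: w_0 = 2, and 3^{0+1} − 1 = 3 − 1 = 2.
Assume w_r = 3^{r+1} − 1 for some r ≥ 0.
Then w_{r+1} = 3w_r + 2 = 3·(3^{r+1} − 1) + 2 = 3^{r+2} − 3 + 2 = 3^{r+2} − 1.
Hence w_m = 3^{m+1} − 1 for every m ≥ 0, by induction.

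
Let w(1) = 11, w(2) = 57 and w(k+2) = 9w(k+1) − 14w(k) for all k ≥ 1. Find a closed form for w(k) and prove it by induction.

Claim: w(k) = 2·2^k + 7^k.

Base cases: w(1) = 11 and 2·2^1 + 7^1 = 11; w(2) = 57 and 2·2^2 + 7^2 = 57.
Assume w(j) = 2·2^j + 7^j for all 1 ≤ j ≤ m, where m ≥ 2.
Then w(m+1) = 9w(m) − 14w(m−1) = 9·(2·2^m + 7^m) − 14·(2·2^{m−1} + 7^{m−1}) = 2·(9·2 − 14)2^{m−1} + (9·7 − 14)7^{m−1} = 8·2^{m−1} + 49·7^{m−1} = 2·2^{m+1} + 7^{m+1}.
Hence w(k) = 2·2^k + 7^k for every k ≥ 1, by strong induction.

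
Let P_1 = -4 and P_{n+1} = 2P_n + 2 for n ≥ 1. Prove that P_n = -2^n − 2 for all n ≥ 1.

Base case: P_1 = -4, and -2^1 − 2 = -2 − 2 = -4.
Assume P_k = -2^k − 2 for some k ≥ 1.
Then P_{k+1} = 2P_k + 2 = 2·(-2^k − 2) + 2 = -2^{k+1} − 4 + 2 = -2^{k+1} − 2.
Hence P_n = -2^n − 2 for every n ≥ 1, by induction.

P_n = -2^n − 2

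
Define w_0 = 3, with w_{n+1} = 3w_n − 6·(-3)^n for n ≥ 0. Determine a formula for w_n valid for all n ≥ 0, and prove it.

Claim: w_n = 2·3^n + (-3)^n.

Base case: w_0 = 3, and 2·3^0 + (-3)^0 = 2 + 1 = 3.
Assume w_j = 2·3^j + (-3)^j for some j ≥ 0.
Then w_{j+1} = 3w_j − 6·(-3)^j = 3·(2·3^j + (-3)^j) − 6·(-3)^j = 2·3^{j+1} + 3·(-3)^j − 6·(-3)^j = 2·3^{j+1} − 3·(-3)^j = 2·3^{j+1} + (-3)^{j+1}.
This completes the inductive step, so w_n = 2·3^n + (-3)^n for all n ≥ 0.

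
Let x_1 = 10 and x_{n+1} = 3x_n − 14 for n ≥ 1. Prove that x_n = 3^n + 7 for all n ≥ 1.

Base case: x_1 = 10, and 3^1 + 7 = 3 + 7 = 10.
Assume x_k = 3^k + 7 for some k ≥ 1.
Then x_{k+1} = 3x_k − 14 = 3·(3^k + 7) − 14 = 3^{k+1} + 21 − 14 = 3^{k+1} + 7.
This completes the inductive step, so x_n = 3^n + 7 for all n ≥ 1.

x_n = 3^n + 7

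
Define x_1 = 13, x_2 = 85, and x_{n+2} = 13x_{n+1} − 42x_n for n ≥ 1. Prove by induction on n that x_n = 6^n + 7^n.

Base cases: x_1 = 13 and 6^1 + 7^1 = 13; x_2 = 85 and 6^2 + 7^2 = 85.
Assume x_j = 6^j + 7^j for all 1 ≤ j ≤ k, where k ≥ 2.
Then x_{k+1} = 13x_k − 42x_{k−1} = 13·(6^k + 7^k) − 42·(6^{k−1} + 7^{k−1}) = (13·6 − 42)6^{k−1} + (13·7 − 42)7^{k−1} = 36·6^{k−1} + 49·7^{k−1} = 6^{k+1} + 7^{k+1}.
By strong induction, x_n = 6^n + 7^n for all n ≥ 1.

x_n = 6^n + 7^n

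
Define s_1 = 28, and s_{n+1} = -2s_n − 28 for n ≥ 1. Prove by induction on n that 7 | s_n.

Base case: s_1 = 28 = 7·4, so 7 | s_1.
Assume 7 | s_m, so s_m = 7t for some integer t.
Then s_{m+1} = -2s_m − 28 = -2·(7t) − 28 = 7(-2t − 4), so 7 | s_{m+1}.
By induction, 7 | s_n for all n ≥ 1.

7 | s_n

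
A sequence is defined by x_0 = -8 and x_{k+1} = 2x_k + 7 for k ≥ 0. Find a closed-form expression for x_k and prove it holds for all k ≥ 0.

Claim: x_k = -2^k − 7.

Base case: x_0 = -8, and -2^0 − 7 = -1 − 7 = -8.
Assume x_j = -2^j − 7 for some j ≥ 0.
Then x_{j+1} = 2x_j + 7 = 2·(-2^j − 7) + 7 = -2^{j+1} − 14 + 7 = -2^{j+1} − 7.
Hence x_k = -2^k − 7 for every k ≥ 0, by induction.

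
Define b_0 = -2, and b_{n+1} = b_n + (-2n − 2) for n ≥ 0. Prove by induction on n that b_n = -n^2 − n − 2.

Base case: b_0 = -2, and -0^2 − 0 − 2 = -2.
Assume b_j = -j^2 − j − 2.
Then b_{j+1} = b_j + (-2j − 2) = (-j^2 − j − 2) + (-2j − 2) = -j^2 − 3j − 4,
and -(j+1)^2 − (j+1) − 2 = -j^2 − 3j − 4.
This completes the inductive step, so b_n = -n^2 − n − 2 for all n ≥ 0.

b_n = -n^2 − n − 2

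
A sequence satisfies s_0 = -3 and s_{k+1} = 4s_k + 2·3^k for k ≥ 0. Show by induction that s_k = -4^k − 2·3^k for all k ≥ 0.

Base case: s_0 = -3, and -4^0 − 2·3^0 = -1 − 2 = -3.
Assume s_j = -4^j − 2·3^j for some j ≥ 0.
Then s_{j+1} = 4s_j + 2·3^j = 4·(-4^j − 2·3^j) + 2·3^j = -4^{j+1} − 8·3^j + 2·3^j = -4^{j+1} − 6·3^j = -4^{j+1} − 2·3^{j+1}.
This completes the inductive step, so s_k = -4^k − 2·3^k for all k ≥ 0.

s_k = -4^k − 2·3^k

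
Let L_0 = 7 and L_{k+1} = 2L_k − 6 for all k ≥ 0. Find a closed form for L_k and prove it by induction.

Claim: L_k = 2^k + 6.

Base case: L_0 = 7, and 2^0 + 6 = 1 + 6 = 7.
Assume L_m = 2^m + 6 for some m ≥ 0.
Then L_{m+1} = 2L_m − 6 = 2·(2^m + 6) − 6 = 2^{m+1} + 12 − 6 = 2^{m+1} + 6.
By induction, L_k = 2^k + 6 for all k ≥ 0.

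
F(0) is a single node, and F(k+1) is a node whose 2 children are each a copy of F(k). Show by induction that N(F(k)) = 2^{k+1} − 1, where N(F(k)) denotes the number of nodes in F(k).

Base case: N(F(0)) = 1, and 2^{0+1} − 1 = 1.
Assume N(F(m)) = 2^{m+1} − 1.
Then N(F(m+1)) = 1 + 2N(F(m)) = 1 + 2(2^{m+1} − 1) = 2^{m+2} − 2 + 1 = 2^{m+2} − 1.
Hence N(F(k)) = 2^{k+1} − 1 for every k ≥ 0, by induction.

N(F(k)) = 2^{k+1} − 1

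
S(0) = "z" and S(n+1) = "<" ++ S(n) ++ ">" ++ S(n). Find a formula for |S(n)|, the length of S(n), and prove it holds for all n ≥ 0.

Claim: |S(n)| = 3·2^n − 2.

Base case: |S(0)| = 1, and 3·2^0 − 2 = 1.
Assume |S(m)| = 3·2^m − 2.
Then |S(m+1)| = 1 + |S(m)| + 1 + |S(m)| = 2|S(m)| + 2 = 2(3·2^m − 2) + 2 = 3·2^{m+1} − 4 + 2 = 3·2^{m+1} − 2.
Hence |S(n)| = 3·2^n − 2 for every n ≥ 0, by induction.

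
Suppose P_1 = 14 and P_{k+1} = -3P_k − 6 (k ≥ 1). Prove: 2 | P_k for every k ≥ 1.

Base case: P_1 = 14 = 2·7, so 2 | P_1.
Assume 2 | P_j, so P_j = 2t for some integer t.
Then P_{j+1} = -3P_j − 6 = -3·(2t) − 6 = 2(-3t − 3), so 2 | P_{j+1}.
By induction, 2 | P_k for all k ≥ 1.

2 | P_k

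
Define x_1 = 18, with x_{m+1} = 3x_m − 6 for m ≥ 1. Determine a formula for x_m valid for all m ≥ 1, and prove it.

Claim: x_m = 5·3^m + 3.

Base case: x_1 = 18, and 5·3^1 + 3 = 15 + 3 = 18.
Assume x_r = 5·3^r + 3 for some r ≥ 1.
Then x_{r+1} = 3x_r − 6 = 3·(5·3^r + 3) − 6 = 15·3^r + 9 − 6 = 5·3^{r+1} + 3.
So the formula holds for r+1, and by induction x_m = 5·3^m + 3 for all m ≥ 1.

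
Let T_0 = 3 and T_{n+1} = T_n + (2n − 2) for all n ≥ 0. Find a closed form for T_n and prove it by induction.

Claim: T_n = n^2 − 3n + 3.

Base case: T_0 = 3, and 0^2 − 3·0 + 3 = 3.
Assume T_r = r^2 − 3r + 3.
Then T_{r+1} = T_r + (2r − 2) = (r^2 − 3r + 3) + (2r − 2) = r^2 − r + 1,
and (r+1)^2 − 3·(r+1) + 3 = r^2 − r + 1.
This completes the inductive step, so T_n = n^2 − 3n + 3 for all n ≥ 0.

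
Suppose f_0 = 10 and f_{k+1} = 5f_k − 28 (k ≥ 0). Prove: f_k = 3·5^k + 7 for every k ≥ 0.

Base case: f_0 = 10, and 3·5^0 + 7 = 3 + 7 = 10.
Assume f_r = 3·5^r + 7 for some r ≥ 0.
Then f_{r+1} = 5f_r − 28 = 5·(3·5^r + 7) − 28 = 15·5^r + 35 − 28 = 3·5^{r+1} + 7.
This completes the inductive step, so f_k = 3·5^k + 7 for all k ≥ 0.

f_k = 3·5^k + 7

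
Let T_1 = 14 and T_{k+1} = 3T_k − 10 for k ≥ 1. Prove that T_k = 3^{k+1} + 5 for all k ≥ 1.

Base case: T_1 = 14, and 3^{1+1} + 5 = 9 + 5 = 14.
Assume T_r = 3^{r+1} + 5 for some r ≥ 1.
Then T_{r+1} = 3T_r − 10 = 3·(3^{r+1} + 5) − 10 = 3^{r+2} + 15 − 10 = 3^{r+2} + 5.
So the formula holds for r+1, and by induction T_k = 3^{k+1} + 5 for all k ≥ 1.

T_k = 3^{k+1} + 5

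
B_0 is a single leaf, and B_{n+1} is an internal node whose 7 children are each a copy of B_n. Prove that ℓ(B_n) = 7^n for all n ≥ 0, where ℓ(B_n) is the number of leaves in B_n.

Base case: ℓ(B_0) = 1, and 7^0 = 1.
Assume ℓ(B_m) = 7^m.
Then ℓ(B_{m+1}) = 7·ℓ(B_m) = 7·7^m = 7^{m+1}.
This completes the inductive step, so ℓ(B_n) = 7^n for all n ≥ 0.

ℓ(B_n) = 7^n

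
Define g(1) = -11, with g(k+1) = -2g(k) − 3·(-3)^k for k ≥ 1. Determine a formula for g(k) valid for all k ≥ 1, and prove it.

Claim: g(k) = (-2)^k + 3·(-3)^k.

Base case: g(1) = -11, and (-2)^1 + 3·(-3)^1 = -2 − 9 = -11.
Assume g(r) = (-2)^r + 3·(-3)^r for some r ≥ 1.
Then g(r+1) = -2g(r) − 3·(-3)^r = -2·((-2)^r + 3·(-3)^r) − 3·(-3)^r = (-2)^{r+1} − 6·(-3)^r − 3·(-3)^r = (-2)^{r+1} − 9·(-3)^r = (-2)^{r+1} + 3·(-3)^{r+1}.
By induction, g(k) = (-2)^k + 3·(-3)^k for all k ≥ 1.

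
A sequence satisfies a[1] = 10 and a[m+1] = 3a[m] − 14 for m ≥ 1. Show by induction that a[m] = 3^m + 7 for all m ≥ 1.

Base case: a[1] = 10, and 3^1 + 7 = 3 + 7 = 10.
Assume a[r] = 3^r + 7 for some r ≥ 1.
Then a[r+1] = 3a[r] − 14 = 3·(3^r + 7) − 14 = 3^{r+1} + 21 − 14 = 3^{r+1} + 7.
So the formula holds for r+1, and by induction a[m] = 3^m + 7 for all m ≥ 1.

a[m] = 3^m + 7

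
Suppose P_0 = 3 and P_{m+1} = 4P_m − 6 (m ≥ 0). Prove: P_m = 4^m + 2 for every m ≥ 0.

Base case: P_0 = 3, and 4^0 + 2 = 1 + 2 = 3.
Assume P_r = 4^r + 2 for some r ≥ 0.
Then P_{r+1} = 4P_r − 6 = 4·(4^r + 2) − 6 = 4^{r+1} + 8 − 6 = 4^{r+1} + 2.
This completes the inductive step, so P_m = 4^m + 2 for all m ≥ 0.

P_m = 4^m + 2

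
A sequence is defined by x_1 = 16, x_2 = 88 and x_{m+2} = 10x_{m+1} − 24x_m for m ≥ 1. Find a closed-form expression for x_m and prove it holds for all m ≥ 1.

Claim: x_m = 2·6^m + 4^m.

Base cases: x_1 = 16 and 2·6^1 + 4^1 = 16; x_2 = 88 and 2·6^2 + 4^2 = 88.
Assume x_j = 2·6^j + 4^j for all 1 ≤ j ≤ r, where r ≥ 2.
Then x_{r+1} = 10x_r − 24x_{r−1} = 10·(2·6^r + 4^r) − 24·(2·6^{r−1} + 4^{r−1}) = 2·(10·6 − 24)6^{r−1} + (10·4 − 24)4^{r−1} = 72·6^{r−1} + 16·4^{r−1} = 2·6^{r+1} + 4^{r+1}.
By strong induction, x_m = 2·6^m + 4^m for all m ≥ 1.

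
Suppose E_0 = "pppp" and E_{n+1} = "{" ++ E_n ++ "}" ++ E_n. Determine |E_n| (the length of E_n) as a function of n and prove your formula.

Claim: |E_n| = 6·2^n − 2.

Base case: |E_0| = 4, and 6·2^0 − 2 = 4.
Assume |E_j| = 6·2^j − 2.
Then |E_{j+1}| = 1 + |E_j| + 1 + |E_j| = 2|E_j| + 2 = 2(6·2^j − 2) + 2 = 6·2^{j+1} − 4 + 2 = 6·2^{j+1} − 2.
By induction, |E_n| = 6·2^n − 2 for all n ≥ 0.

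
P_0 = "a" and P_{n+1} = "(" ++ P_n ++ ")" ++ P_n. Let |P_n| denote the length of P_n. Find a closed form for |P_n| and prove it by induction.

Claim: |P_n| = 3·2^n − 2.

Base case: |P_0| = 1, and 3·2^0 − 2 = 1.
Assume |P_r| = 3·2^r − 2.
Then |P_{r+1}| = 1 + |P_r| + 1 + |P_r| = 2|P_r| + 2 = 2(3·2^r − 2) + 2 = 3·2^{r+1} − 4 + 2 = 3·2^{r+1} − 2.
This completes the inductive step, so |P_n| = 3·2^n − 2 for all n ≥ 0.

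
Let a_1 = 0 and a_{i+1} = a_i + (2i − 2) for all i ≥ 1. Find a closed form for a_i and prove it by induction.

Claim: a_i = i^2 − 3i + 2.

Base case: a_1 = 0, and 1^2 − 3·1 + 2 = 0.
Assume a_m = m^2 − 3m + 2.
Then a_{m+1} = a_m + (2m − 2) = (m^2 − 3m + 2) + (2m − 2) = m^2 − m,
and (m+1)^2 − 3·(m+1) + 2 = m^2 − m.
Hence a_i = i^2 − 3i + 2 for every i ≥ 1, by induction.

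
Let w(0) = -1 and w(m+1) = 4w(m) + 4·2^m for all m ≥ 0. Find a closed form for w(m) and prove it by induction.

Claim: w(m) = 4^m − 2·2^m.

Base case: w(0) = -1, and 4^0 − 2·2^0 = 1 − 2 = -1.
Assume w(r) = 4^r − 2·2^r for some r ≥ 0.
Then w(r+1) = 4w(r) + 4·2^r = 4·(4^r − 2·2^r) + 4·2^r = 4^{r+1} − 8·2^r + 4·2^r = 4^{r+1} − 4·2^r = 4^{r+1} − 2·2^{r+1}.
Hence w(m) = 4^m − 2·2^m for every m ≥ 0, by induction.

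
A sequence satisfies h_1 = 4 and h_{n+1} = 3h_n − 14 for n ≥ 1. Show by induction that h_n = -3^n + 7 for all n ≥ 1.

Base case: h_1 = 4, and -3^1 + 7 = -3 + 7 = 4.
Assume h_k = -3^k + 7 for some k ≥ 1.
Then h_{k+1} = 3h_k − 14 = 3·(-3^k + 7) − 14 = -3^{k+1} + 21 − 14 = -3^{k+1} + 7.
So the formula holds for k+1, and by induction h_n = -3^n + 7 for all n ≥ 1.

h_n = -3^n + 7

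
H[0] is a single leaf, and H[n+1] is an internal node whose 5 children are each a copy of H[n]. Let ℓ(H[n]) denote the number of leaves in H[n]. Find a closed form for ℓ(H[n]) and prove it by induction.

Claim: ℓ(H[n]) = 5^n.

Base case: ℓ(H[0]) = 1, and 5^0 = 1.
Assume ℓ(H[j]) = 5^j.
Then ℓ(H[j+1]) = 5·ℓ(H[j]) = 5·5^j = 5^{j+1}.
Hence ℓ(H[n]) = 5^n for every n ≥ 0, by induction.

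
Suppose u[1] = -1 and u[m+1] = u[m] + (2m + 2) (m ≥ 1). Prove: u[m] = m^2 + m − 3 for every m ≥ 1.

Base case: u[1] = -1, and 1^2 + 1 − 3 = -1.
Assume u[r] = r^2 + r − 3.
Then u[r+1] = u[r] + (2r + 2) = (r^2 + r − 3) + (2r + 2) = r^2 + 3r − 1,
and (r+1)^2 + (r+1) − 3 = r^2 + 3r − 1.
Hence u[m] = m^2 + m − 3 for every m ≥ 1, by induction.

u[m] = m^2 + m − 3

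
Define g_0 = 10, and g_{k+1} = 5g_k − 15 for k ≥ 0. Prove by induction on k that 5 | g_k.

Base case: g_0 = 10 = 5·2, so 5 | g_0.
Assume 5 | g_m, so g_m = 5t for some integer t.
Then g_{m+1} = 5g_m − 15 = 5·(5t) − 15 = 5(5t − 3), so 5 | g_{m+1}.
By induction, 5 | g_k for all k ≥ 0.

5 | g_k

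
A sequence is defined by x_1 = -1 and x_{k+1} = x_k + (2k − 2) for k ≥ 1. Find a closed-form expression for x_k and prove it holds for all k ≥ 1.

Claim: x_k = k^2 − 3k + 1.

Base case: x_1 = -1, and 1^2 − 3·1 + 1 = -1.
Assume x_m = m^2 − 3m + 1.
Then x_{m+1} = x_m + (2m − 2) = (m^2 − 3m + 1) + (2m − 2) = m^2 − m − 1,
and (m+1)^2 − 3·(m+1) + 1 = m^2 − m − 1.
This completes the inductive step, so x_k = k^2 − 3k + 1 for all k ≥ 1.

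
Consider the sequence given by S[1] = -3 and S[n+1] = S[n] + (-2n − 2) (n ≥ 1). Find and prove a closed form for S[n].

Claim: S[n] = -n^2 − n − 1.

Base case: S[1] = -3, and -1^2 − 1 − 1 = -3.
Assume S[k] = -k^2 − k − 1.
Then S[k+1] = S[k] + (-2k − 2) = (-k^2 − k − 1) + (-2k − 2) = -k^2 − 3k − 3,
and -(k+1)^2 − (k+1) − 1 = -k^2 − 3k − 3.
By induction, S[n] = -n^2 − n − 1 for all n ≥ 1.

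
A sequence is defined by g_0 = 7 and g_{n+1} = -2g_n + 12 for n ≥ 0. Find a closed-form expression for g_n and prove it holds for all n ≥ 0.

Claim: g_n = 3·(-2)^n + 4.

Base case: g_0 = 7, and 3·(-2)^0 + 4 = 3 + 4 = 7.
Assume g_j = 3·(-2)^j + 4 for some j ≥ 0.
Then g_{j+1} = -2g_j + 12 = -2·(3·(-2)^j + 4) + 12 = -6·(-2)^j − 8 + 12 = 3·(-2)^{j+1} + 4.
Hence g_n = 3·(-2)^n + 4 for every n ≥ 0, by induction.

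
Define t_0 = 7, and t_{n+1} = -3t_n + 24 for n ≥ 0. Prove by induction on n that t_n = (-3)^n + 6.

Base case: t_0 = 7, and (-3)^0 + 6 = 1 + 6 = 7.
Assume t_r = (-3)^r + 6 for some r ≥ 0.
Then t_{r+1} = -3t_r + 24 = -3·((-3)^r + 6) + 24 = -3·(-3)^r − 18 + 24 = (-3)^{r+1} + 6.
This completes the inductive step, so t_n = (-3)^n + 6 for all n ≥ 0.

t_n = (-3)^n + 6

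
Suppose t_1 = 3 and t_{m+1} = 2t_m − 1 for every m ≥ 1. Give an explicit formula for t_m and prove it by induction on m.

Claim: t_m = 2^m + 1.

Base case: t_1 = 3, and 2^1 + 1 = 2 + 1 = 3.
Assume t_j = 2^j + 1 for some j ≥ 1.
Then t_{j+1} = 2t_j − 1 = 2·(2^j + 1) − 1 = 2^{j+1} + 2 − 1 = 2^{j+1} + 1.
This completes the inductive step, so t_m = 2^m + 1 for all m ≥ 1.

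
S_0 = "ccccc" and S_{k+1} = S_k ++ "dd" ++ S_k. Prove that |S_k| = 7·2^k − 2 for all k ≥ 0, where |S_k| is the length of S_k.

Base case: |S_0| = 5, and 7·2^0 − 2 = 5.
Assume |S_r| = 7·2^r − 2.
Then |S_{r+1}| = |S_r| + 2 + |S_r| = 2|S_r| + 2 = 2(7·2^r − 2) + 2 = 7·2^{r+1} − 4 + 2 = 7·2^{r+1} − 2.
So the formula holds for r+1, and by induction |S_k| = 7·2^k − 2 for all k ≥ 0.

|S_k| = 7·2^k − 2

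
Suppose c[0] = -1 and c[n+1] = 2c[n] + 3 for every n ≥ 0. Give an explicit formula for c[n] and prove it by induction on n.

Claim: c[n] = 2^{n+1} − 3.

Base case: c[0] = -1, and 2^{0+1} − 3 = 2 − 3 = -1.
Assume c[j] = 2^{j+1} − 3 for some j ≥ 0.
Then c[j+1] = 2c[j] + 3 = 2·(2^{j+1} − 3) + 3 = 2^{j+2} − 6 + 3 = 2^{j+2} − 3.
By induction, c[n] = 2^{n+1} − 3 for all n ≥ 0.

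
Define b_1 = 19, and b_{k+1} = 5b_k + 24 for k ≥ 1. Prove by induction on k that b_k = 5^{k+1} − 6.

Base case: b_1 = 19, and 5^{1+1} − 6 = 25 − 6 = 19.
Assume b_j = 5^{j+1} − 6 for some j ≥ 1.
Then b_{j+1} = 5b_j + 24 = 5·(5^{j+1} − 6) + 24 = 5^{j+2} − 30 + 24 = 5^{j+2} − 6.
Hence b_k = 5^{k+1} − 6 for every k ≥ 1, by induction.

b_k = 5^{k+1} − 6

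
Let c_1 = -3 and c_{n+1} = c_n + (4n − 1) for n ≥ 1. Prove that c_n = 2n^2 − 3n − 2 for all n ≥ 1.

Base case: c_1 = -3, and 2·1^2 − 3·1 − 2 = -3.
Assume c_k = 2k^2 − 3k − 2.
Then c_{k+1} = c_k + (4k − 1) = (2k^2 − 3k − 2) + (4k − 1) = 2k^2 + k − 3,
and 2·(k+1)^2 − 3·(k+1) − 2 = 2k^2 + k − 3.
By induction, c_n = 2n^2 − 3n − 2 for all n ≥ 1.

c_n = 2n^2 − 3n − 2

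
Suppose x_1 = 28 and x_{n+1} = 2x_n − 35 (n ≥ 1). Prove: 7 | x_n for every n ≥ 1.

Base case: x_1 = 28 = 7·4, so 7 | x_1.
Assume 7 | x_j, so x_j = 7t for some integer t.
Then x_{j+1} = 2x_j − 35 = 2·(7t) − 35 = 7(2t − 5), so 7 | x_{j+1}.
Hence 7 | x_n for every n ≥ 1, by induction.

7 | x_n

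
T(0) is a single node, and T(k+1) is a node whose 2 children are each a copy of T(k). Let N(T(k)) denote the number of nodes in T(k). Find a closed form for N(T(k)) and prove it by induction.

Claim: N(T(k)) = 2^{k+1} − 1.

Base case: N(T(0)) = 1, and 2^{0+1} − 1 = 1.
Assume N(T(r)) = 2^{r+1} − 1.
Then N(T(r+1)) = 1 + 2N(T(r)) = 1 + 2(2^{r+1} − 1) = 2^{r+2} − 2 + 1 = 2^{r+2} − 1.
By induction, N(T(k)) = 2^{k+1} − 1 for all k ≥ 0.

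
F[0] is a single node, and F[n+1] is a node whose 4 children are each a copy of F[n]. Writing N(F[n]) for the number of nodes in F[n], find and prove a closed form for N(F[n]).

Claim: N(F[n]) = (4^{n+1} − 1)/3.

Base case: N(F[0]) = 1, and (4^{0+1} − 1)/3 = 1.
Assume N(F[j]) = (4^{j+1} − 1)/3.
Then N(F[j+1]) = 1 + 4N(F[j]) = 1 + 4·(4^{j+1} − 1)/3 = 1 + (4^{j+2} − 4)/3 = (3 + 4^{j+2} − 4)/3 = (4^{j+2} − 1)/3.
Hence N(F[n]) = (4^{n+1} − 1)/3 for every n ≥ 0, by induction.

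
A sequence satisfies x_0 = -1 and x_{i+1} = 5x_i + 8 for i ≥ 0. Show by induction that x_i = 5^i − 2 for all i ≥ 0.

Base case: x_0 = -1, and 5^0 − 2 = 1 − 2 = -1.
Assume x_k = 5^k − 2 for some k ≥ 0.
Then x_{k+1} = 5x_k + 8 = 5·(5^k − 2) + 8 = 5^{k+1} − 10 + 8 = 5^{k+1} − 2.
By induction, x_i = 5^i − 2 for all i ≥ 0.

x_i = 5^i − 2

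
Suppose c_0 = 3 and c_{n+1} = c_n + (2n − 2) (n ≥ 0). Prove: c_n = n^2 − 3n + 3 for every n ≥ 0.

Base case: c_0 = 3, and 0^2 − 3·0 + 3 = 3.
Assume c_m = m^2 − 3m + 3.
Then c_{m+1} = c_m + (2m − 2) = (m^2 − 3m + 3) + (2m − 2) = m^2 − m + 1,
and (m+1)^2 − 3·(m+1) + 3 = m^2 − m + 1.
This completes the inductive step, so c_n = n^2 − 3n + 3 for all n ≥ 0.

c_n = n^2 − 3n + 3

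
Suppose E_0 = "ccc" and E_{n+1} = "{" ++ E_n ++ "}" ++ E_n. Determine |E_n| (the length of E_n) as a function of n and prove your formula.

Claim: |E_n| = 5·2^n − 2.

Base case: |E_0| = 3, and 5·2^0 − 2 = 3.
Assume |E_r| = 5·2^r − 2.
Then |E_{r+1}| = 1 + |E_r| + 1 + |E_r| = 2|E_r| + 2 = 2(5·2^r − 2) + 2 = 5·2^{r+1} − 4 + 2 = 5·2^{r+1} − 2.
Hence |E_n| = 5·2^n − 2 for every n ≥ 0, by induction.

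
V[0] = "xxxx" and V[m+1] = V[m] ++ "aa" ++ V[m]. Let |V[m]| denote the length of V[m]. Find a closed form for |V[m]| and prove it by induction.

Claim: |V[m]| = 6·2^m − 2.

Base case: |V[0]| = 4, and 6·2^0 − 2 = 4.
Assume |V[k]| = 6·2^k − 2.
Then |V[k+1]| = |V[k]| + 2 + |V[k]| = 2|V[k]| + 2 = 2(6·2^k − 2) + 2 = 6·2^{k+1} − 4 + 2 = 6·2^{k+1} − 2.
So the formula holds for k+1, and by induction |V[m]| = 6·2^m − 2 for all m ≥ 0.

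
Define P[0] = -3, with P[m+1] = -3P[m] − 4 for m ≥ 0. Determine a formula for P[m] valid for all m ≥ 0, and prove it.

Claim: P[m] = -2·(-3)^m − 1.

Base case: P[0] = -3, and -2·(-3)^0 − 1 = -2 − 1 = -3.
Assume P[r] = -2·(-3)^r − 1 for some r ≥ 0.
Then P[r+1] = -3P[r] − 4 = -3·(-2·(-3)^r − 1) − 4 = 6·(-3)^r + 3 − 4 = -2·(-3)^{r+1} − 1.
So the formula holds for r+1, and by induction P[m] = -2·(-3)^m − 1 for all m ≥ 0.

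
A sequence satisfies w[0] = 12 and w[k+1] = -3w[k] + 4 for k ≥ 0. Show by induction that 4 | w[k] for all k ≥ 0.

Base case: w[0] = 12 = 4·3, so 4 | w[0].
Assume 4 | w[j], so w[j] = 4t for some integer t.
Then w[j+1] = -3w[j] + 4 = -3·(4t) + 4 = 4(-3t + 1), so 4 | w[j+1].
Hence 4 | w[k] for every k ≥ 0, by induction.

4 | w[k]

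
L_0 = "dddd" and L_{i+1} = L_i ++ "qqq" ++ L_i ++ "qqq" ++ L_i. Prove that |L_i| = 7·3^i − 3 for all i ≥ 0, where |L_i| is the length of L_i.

Base case: |L_0| = 4, and 7·3^0 − 3 = 4.
Assume |L_r| = 7·3^r − 3.
Then |L_{r+1}| = 3|L_r| + 6 = 3(7·3^r − 3) + 6 = 7·3^{r+1} − 9 + 6 = 7·3^{r+1} − 3.
Hence |L_i| = 7·3^i − 3 for every i ≥ 0, by induction.

|L_i| = 7·3^i − 3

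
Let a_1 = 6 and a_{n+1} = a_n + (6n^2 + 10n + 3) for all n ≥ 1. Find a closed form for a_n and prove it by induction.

Claim: a_n = 2n^3 + 2n^2 − n + 3.

Base case: a_1 = 6, and 2·1^3 + 2·1^2 − 1 + 3 = 6.
Assume a_k = 2k^3 + 2k^2 − k + 3.
Then a_{k+1} = a_k + (6k^2 + 10k + 3) = (2k^3 + 2k^2 − k + 3) + (6k^2 + 10k + 3) = 2k^3 + 8k^2 + 9k + 6,
and 2·(k+1)^3 + 2·(k+1)^2 − (k+1) + 3 = 2k^3 + 8k^2 + 9k + 6.
This completes the inductive step, so a_n = 2n^3 + 2n^2 − n + 3 for all n ≥ 1.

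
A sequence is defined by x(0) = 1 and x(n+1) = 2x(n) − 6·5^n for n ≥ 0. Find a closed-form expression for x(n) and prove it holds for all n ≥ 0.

Claim: x(n) = 3·2^n − 2·5^n.

Base case: x(0) = 1, and 3·2^0 − 2·5^0 = 3 − 2 = 1.
Assume x(m) = 3·2^m − 2·5^m for some m ≥ 0.
Then x(m+1) = 2x(m) − 6·5^m = 2·(3·2^m − 2·5^m) − 6·5^m = 3·2^{m+1} − 4·5^m − 6·5^m = 3·2^{m+1} − 10·5^m = 3·2^{m+1} − 2·5^{m+1}.
This completes the inductive step, so x(n) = 3·2^n − 2·5^n for all n ≥ 0.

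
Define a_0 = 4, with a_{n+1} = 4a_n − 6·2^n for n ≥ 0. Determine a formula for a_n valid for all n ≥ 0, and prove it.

Claim: a_n = 4^n + 3·2^n.

Base case: a_0 = 4, and 4^0 + 3·2^0 = 1 + 3 = 4.
Assume a_r = 4^r + 3·2^r for some r ≥ 0.
Then a_{r+1} = 4a_r − 6·2^r = 4·(4^r + 3·2^r) − 6·2^r = 4^{r+1} + 12·2^r − 6·2^r = 4^{r+1} + 6·2^r = 4^{r+1} + 3·2^{r+1}.
This completes the inductive step, so a_n = 4^n + 3·2^n for all n ≥ 0.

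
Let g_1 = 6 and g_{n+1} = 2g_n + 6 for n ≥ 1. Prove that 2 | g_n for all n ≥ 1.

Base case: g_1 = 6 = 2·3, so 2 | g_1.
Assume 2 | g_m, so g_m = 2t for some integer t.
Then g_{m+1} = 2g_m + 6 = 2·(2t) + 6 = 2(2t + 3), so 2 | g_{m+1}.
By induction, 2 | g_n for all n ≥ 1.

2 | g_n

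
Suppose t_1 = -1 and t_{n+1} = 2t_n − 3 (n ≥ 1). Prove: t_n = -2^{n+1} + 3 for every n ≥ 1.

Base case: t_1 = -1, and -2^{1+1} + 3 = -4 + 3 = -1.
Assume t_m = -2^{m+1} + 3 for some m ≥ 1.
Then t_{m+1} = 2t_m − 3 = 2·(-2^{m+1} + 3) − 3 = -2^{m+2} + 6 − 3 = -2^{m+2} + 3.
This completes the inductive step, so t_n = -2^{n+1} + 3 for all n ≥ 1.

t_n = -2^{n+1} + 3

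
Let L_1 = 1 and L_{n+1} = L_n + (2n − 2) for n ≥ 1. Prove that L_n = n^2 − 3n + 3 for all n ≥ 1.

Base case: L_1 = 1, and 1^2 − 3·1 + 3 = 1.
Assume L_r = r^2 − 3r + 3.
Then L_{r+1} = L_r + (2r − 2) = (r^2 − 3r + 3) + (2r − 2) = r^2 − r + 1,
and (r+1)^2 − 3·(r+1) + 3 = r^2 − r + 1.
Hence L_n = n^2 − 3n + 3 for every n ≥ 1, by induction.

L_n = n^2 − 3n + 3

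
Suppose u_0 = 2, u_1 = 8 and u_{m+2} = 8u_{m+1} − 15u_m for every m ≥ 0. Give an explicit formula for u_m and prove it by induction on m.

Claim: u_m = 3^m + 5^m.

Base cases: u_0 = 2 and 3^0 + 5^0 = 2; u_1 = 8 and 3^1 + 5^1 = 8.
Assume u_i = 3^i + 5^i for all 0 ≤ i ≤ j, where j ≥ 1.
Then u_{j+1} = 8u_j − 15u_{j−1} = 8·(3^j + 5^j) − 15·(3^{j−1} + 5^{j−1}) = (8·3 − 15)3^{j−1} + (8·5 − 15)5^{j−1} = 9·3^{j−1} + 25·5^{j−1} = 3^{j+1} + 5^{j+1}.
Hence u_m = 3^m + 5^m for every m ≥ 0, by strong induction.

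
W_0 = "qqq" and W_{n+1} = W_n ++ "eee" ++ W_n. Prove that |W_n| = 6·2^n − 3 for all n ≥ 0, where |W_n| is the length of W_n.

Base case: |W_0| = 3, and 6·2^0 − 3 = 3.
Assume |W_r| = 6·2^r − 3.
Then |W_{r+1}| = |W_r| + 3 + |W_r| = 2|W_r| + 3 = 2(6·2^r − 3) + 3 = 6·2^{r+1} − 6 + 3 = 6·2^{r+1} − 3.
So the formula holds for r+1, and by induction |W_n| = 6·2^n − 3 for all n ≥ 0.

|W_n| = 6·2^n − 3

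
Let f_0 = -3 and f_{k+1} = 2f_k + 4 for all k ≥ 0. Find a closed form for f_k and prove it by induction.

Claim: f_k = 2^k − 4.

Base case: f_0 = -3, and 2^0 − 4 = 1 − 4 = -3.
Assume f_r = 2^r − 4 for some r ≥ 0.
Then f_{r+1} = 2f_r + 4 = 2·(2^r − 4) + 4 = 2^{r+1} − 8 + 4 = 2^{r+1} − 4.
Hence f_k = 2^k − 4 for every k ≥ 0, by induction.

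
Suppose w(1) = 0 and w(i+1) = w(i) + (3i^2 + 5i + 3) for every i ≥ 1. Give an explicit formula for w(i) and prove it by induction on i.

Claim: w(i) = i^3 + i^2 + i − 3.

Base case: w(1) = 0, and 1^3 + 1^2 + 1 − 3 = 0.
Assume w(k) = k^3 + k^2 + k − 3.
Then w(k+1) = w(k) + (3k^2 + 5k + 3) = (k^3 + k^2 + k − 3) + (3k^2 + 5k + 3) = k^3 + 4k^2 + 6k,
and (k+1)^3 + (k+1)^2 + (k+1) − 3 = k^3 + 4k^2 + 6k.
Hence w(i) = i^3 + i^2 + i − 3 for every i ≥ 1, by induction.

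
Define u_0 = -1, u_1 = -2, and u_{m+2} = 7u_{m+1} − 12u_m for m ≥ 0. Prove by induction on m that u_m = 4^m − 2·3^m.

Base cases: u_0 = -1 and 4^0 − 2·3^0 = -1; u_1 = -2 and 4^1 − 2·3^1 = -2.
Assume u_i = 4^i − 2·3^i for all 0 ≤ i ≤ j, where j ≥ 1.
Then u_{j+1} = 7u_j − 12u_{j−1} = 7·(4^j − 2·3^j) − 12·(4^{j−1} − 2·3^{j−1}) = (7·4 − 12)4^{j−1} − 2·(7·3 − 12)3^{j−1} = 16·4^{j−1} − 18·3^{j−1} = 4^{j+1} − 2·3^{j+1}.
This completes the inductive step, so u_m = 4^m − 2·3^m for all m ≥ 0.

u_m = 4^m − 2·3^m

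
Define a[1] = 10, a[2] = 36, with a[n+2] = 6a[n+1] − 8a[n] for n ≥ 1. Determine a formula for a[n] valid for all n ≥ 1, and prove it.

Claim: a[n] = 2^n + 2·4^n.

Base cases: a[1] = 10 and 2^1 + 2·4^1 = 10; a[2] = 36 and 2^2 + 2·4^2 = 36.
Assume a[j] = 2^j + 2·4^j for all 1 ≤ j ≤ m, where m ≥ 2.
Then a[m+1] = 6a[m] − 8a[m−1] = 6·(2^m + 2·4^m) − 8·(2^{m−1} + 2·4^{m−1}) = (6·2 − 8)2^{m−1} + 2·(6·4 − 8)4^{m−1} = 4·2^{m−1} + 32·4^{m−1} = 2^{m+1} + 2·4^{m+1}.
So the formula holds for m+1, and by strong induction a[n] = 2^n + 2·4^n for all n ≥ 1.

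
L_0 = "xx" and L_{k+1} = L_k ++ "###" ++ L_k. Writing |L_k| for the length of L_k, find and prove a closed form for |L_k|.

Claim: |L_k| = 5·2^k − 3.

Base case: |L_0| = 2, and 5·2^0 − 3 = 2.
Assume |L_m| = 5·2^m − 3.
Then |L_{m+1}| = |L_m| + 3 + |L_m| = 2|L_m| + 3 = 2(5·2^m − 3) + 3 = 5·2^{m+1} − 6 + 3 = 5·2^{m+1} − 3.
Hence |L_k| = 5·2^k − 3 for every k ≥ 0, by induction.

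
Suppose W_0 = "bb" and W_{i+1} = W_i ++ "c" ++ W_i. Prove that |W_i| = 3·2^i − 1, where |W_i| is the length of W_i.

Base case: |W_0| = 2, and 3·2^0 − 1 = 2.
Assume |W_m| = 3·2^m − 1.
Then |W_{m+1}| = |W_m| + 1 + |W_m| = 2|W_m| + 1 = 2(3·2^m − 1) + 1 = 3·2^{m+1} − 2 + 1 = 3·2^{m+1} − 1.
So the formula holds for m+1, and by induction |W_i| = 3·2^i − 1 for all i ≥ 0.

|W_i| = 3·2^i − 1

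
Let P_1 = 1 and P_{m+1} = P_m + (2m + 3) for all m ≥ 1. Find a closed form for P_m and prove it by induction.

Claim: P_m = m^2 + 2m − 2.

Base case: P_1 = 1, and 1^2 + 2·1 − 2 = 1.
Assume P_k = k^2 + 2k − 2.
Then P_{k+1} = P_k + (2k + 3) = (k^2 + 2k − 2) + (2k + 3) = k^2 + 4k + 1,
and (k+1)^2 + 2·(k+1) − 2 = k^2 + 4k + 1.
By induction, P_m = m^2 + 2m − 2 for all m ≥ 1.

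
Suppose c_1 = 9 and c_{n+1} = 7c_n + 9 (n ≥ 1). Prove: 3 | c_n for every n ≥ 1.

Base case: c_1 = 9 = 3·3, so 3 | c_1.
Assume 3 | c_r, so c_r = 3t for some integer t.
Then c_{r+1} = 7c_r + 9 = 7·(3t) + 9 = 3(7t + 3), so 3 | c_{r+1}.
This completes the inductive step, so 3 | c_n for all n ≥ 1.

3 | c_n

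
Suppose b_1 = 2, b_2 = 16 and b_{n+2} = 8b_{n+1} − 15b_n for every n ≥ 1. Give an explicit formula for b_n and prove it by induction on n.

Claim: b_n = -3^n + 5^n.

Base cases: b_1 = 2 and -3^1 + 5^1 = 2; b_2 = 16 and -3^2 + 5^2 = 16.
Assume b_i = -3^i + 5^i for all 1 ≤ i ≤ j, where j ≥ 2.
Then b_{j+1} = 8b_j − 15b_{j−1} = 8·(-3^j + 5^j) − 15·(-3^{j−1} + 5^{j−1}) = -(8·3 − 15)3^{j−1} + (8·5 − 15)5^{j−1} = -9·3^{j−1} + 25·5^{j−1} = -3^{j+1} + 5^{j+1}.
So the formula holds for j+1, and by strong induction b_n = -3^n + 5^n for all n ≥ 1.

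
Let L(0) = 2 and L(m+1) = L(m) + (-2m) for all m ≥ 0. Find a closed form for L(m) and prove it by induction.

Claim: L(m) = -m^2 + m + 2.

Base case: L(0) = 2, and -0^2 + 0 + 2 = 2.
Assume L(r) = -r^2 + r + 2.
Then L(r+1) = L(r) + (-2r) = (-r^2 + r + 2) + (-2r) = -r^2 − r + 2,
and -(r+1)^2 + (r+1) + 2 = -r^2 − r + 2.
This completes the inductive step, so L(m) = -m^2 + m + 2 for all m ≥ 0.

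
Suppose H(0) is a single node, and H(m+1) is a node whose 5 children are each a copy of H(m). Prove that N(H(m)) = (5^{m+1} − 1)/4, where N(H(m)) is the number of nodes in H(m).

Base case: N(H(0)) = 1, and (5^{0+1} − 1)/4 = 1.
Assume N(H(r)) = (5^{r+1} − 1)/4.
Then N(H(r+1)) = 1 + 5N(H(r)) = 1 + 5·(5^{r+1} − 1)/4 = 1 + (5^{r+2} − 5)/4 = (4 + 5^{r+2} − 5)/4 = (5^{r+2} − 1)/4.
So the formula holds for r+1, and by induction N(H(m)) = (5^{m+1} − 1)/4 for all m ≥ 0.

N(H(m)) = (5^{m+1} − 1)/4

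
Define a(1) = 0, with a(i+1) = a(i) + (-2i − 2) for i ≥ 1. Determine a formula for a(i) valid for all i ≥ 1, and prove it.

Claim: a(i) = -i^2 − i + 2.

Base case: a(1) = 0, and -1^2 − 1 + 2 = 0.
Assume a(m) = -m^2 − m + 2.
Then a(m+1) = a(m) + (-2m − 2) = (-m^2 − m + 2) + (-2m − 2) = -m^2 − 3m,
and -(m+1)^2 − (m+1) + 2 = -m^2 − 3m.
Hence a(i) = -i^2 − i + 2 for every i ≥ 1, by induction.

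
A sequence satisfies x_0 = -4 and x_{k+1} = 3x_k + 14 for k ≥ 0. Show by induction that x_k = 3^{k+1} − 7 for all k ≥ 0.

Base case: x_0 = -4, and 3^{0+1} − 7 = 3 − 7 = -4.
Assume x_r = 3^{r+1} − 7 for some r ≥ 0.
Then x_{r+1} = 3x_r + 14 = 3·(3^{r+1} − 7) + 14 = 3^{r+2} − 21 + 14 = 3^{r+2} − 7.
Hence x_k = 3^{k+1} − 7 for every k ≥ 0, by induction.

x_k = 3^{k+1} − 7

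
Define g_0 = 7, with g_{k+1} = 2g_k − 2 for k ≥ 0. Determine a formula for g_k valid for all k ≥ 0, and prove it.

Claim: g_k = 5·2^k + 2.

Base case: g_0 = 7, and 5·2^0 + 2 = 5 + 2 = 7.
Assume g_m = 5·2^m + 2 for some m ≥ 0.
Then g_{m+1} = 2g_m − 2 = 2·(5·2^m + 2) − 2 = 10·2^m + 4 − 2 = 5·2^{m+1} + 2.
By induction, g_k = 5·2^k + 2 for all k ≥ 0.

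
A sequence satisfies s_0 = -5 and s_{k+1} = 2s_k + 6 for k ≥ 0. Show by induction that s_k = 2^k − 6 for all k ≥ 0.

Base case: s_0 = -5, and 2^0 − 6 = 1 − 6 = -5.
Assume s_j = 2^j − 6 for some j ≥ 0.
Then s_{j+1} = 2s_j + 6 = 2·(2^j − 6) + 6 = 2^{j+1} − 12 + 6 = 2^{j+1} − 6.
By induction, s_k = 2^k − 6 for all k ≥ 0.

s_k = 2^k − 6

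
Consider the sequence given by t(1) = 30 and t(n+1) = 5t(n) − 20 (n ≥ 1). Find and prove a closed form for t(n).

Claim: t(n) = 5^{n+1} + 5.

Base case: t(1) = 30, and 5^{1+1} + 5 = 25 + 5 = 30.
Assume t(m) = 5^{m+1} + 5 for some m ≥ 1.
Then t(m+1) = 5t(m) − 20 = 5·(5^{m+1} + 5) − 20 = 5^{m+2} + 25 − 20 = 5^{m+2} + 5.
So the formula holds for m+1, and by induction t(n) = 5^{n+1} + 5 for all n ≥ 1.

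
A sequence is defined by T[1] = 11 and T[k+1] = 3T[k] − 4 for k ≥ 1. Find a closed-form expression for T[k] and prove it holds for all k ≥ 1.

Claim: T[k] = 3^{k+1} + 2.

Base case: T[1] = 11, and 3^{1+1} + 2 = 9 + 2 = 11.
Assume T[j] = 3^{j+1} + 2 for some j ≥ 1.
Then T[j+1] = 3T[j] − 4 = 3·(3^{j+1} + 2) − 4 = 3^{j+2} + 6 − 4 = 3^{j+2} + 2.
This completes the inductive step, so T[k] = 3^{k+1} + 2 for all k ≥ 1.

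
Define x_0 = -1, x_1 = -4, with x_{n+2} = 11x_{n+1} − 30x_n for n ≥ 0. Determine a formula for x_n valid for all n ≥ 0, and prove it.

Claim: x_n = 6^n − 2·5^n.

Base cases: x_0 = -1 and 6^0 − 2·5^0 = -1; x_1 = -4 and 6^1 − 2·5^1 = -4.
Assume x_j = 6^j − 2·5^j for all 0 ≤ j ≤ m, where m ≥ 1.
Then x_{m+1} = 11x_m − 30x_{m−1} = 11·(6^m − 2·5^m) − 30·(6^{m−1} − 2·5^{m−1}) = (11·6 − 30)6^{m−1} − 2·(11·5 − 30)5^{m−1} = 36·6^{m−1} − 50·5^{m−1} = 6^{m+1} − 2·5^{m+1}.
This completes the inductive step, so x_n = 6^n − 2·5^n for all n ≥ 0.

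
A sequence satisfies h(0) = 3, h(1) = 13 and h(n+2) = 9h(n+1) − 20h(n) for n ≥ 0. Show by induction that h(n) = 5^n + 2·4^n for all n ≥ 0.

Base cases: h(0) = 3 and 5^0 + 2·4^0 = 3; h(1) = 13 and 5^1 + 2·4^1 = 13.
Assume h(i) = 5^i + 2·4^i for all 0 ≤ i ≤ j, where j ≥ 1.
Then h(j+1) = 9h(j) − 20h(j−1) = 9·(5^j + 2·4^j) − 20·(5^{j−1} + 2·4^{j−1}) = (9·5 − 20)5^{j−1} + 2·(9·4 − 20)4^{j−1} = 25·5^{j−1} + 32·4^{j−1} = 5^{j+1} + 2·4^{j+1}.
This completes the inductive step, so h(n) = 5^n + 2·4^n for all n ≥ 0.

h(n) = 5^n + 2·4^n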